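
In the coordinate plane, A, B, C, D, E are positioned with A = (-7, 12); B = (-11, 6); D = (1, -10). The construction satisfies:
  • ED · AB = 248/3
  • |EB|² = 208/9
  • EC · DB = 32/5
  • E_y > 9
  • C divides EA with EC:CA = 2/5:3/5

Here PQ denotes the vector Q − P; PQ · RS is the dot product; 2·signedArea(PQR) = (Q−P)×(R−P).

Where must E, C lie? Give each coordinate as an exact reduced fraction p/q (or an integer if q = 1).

1. E_x = -25/3  [line 4·x + 6·y + -80/3 = 0 ∩ |EB|² = 208/9]
2. E_y = 10  [line 4·x + 6·y + -80/3 = 0 ∩ |EB|² = 208/9]
   → E = (-25/3, 10)
3. C_x = -39/5  [EC · DB = 32/5 ∩ C divides EA with EC:CA = 2/5:3/5]
4. C_y = 54/5  [EC · DB = 32/5 ∩ C divides EA with EC:CA = 2/5:3/5]
   → C = (-39/5, 54/5)

C = (-39/5, 54/5)
E = (-25/3, 10)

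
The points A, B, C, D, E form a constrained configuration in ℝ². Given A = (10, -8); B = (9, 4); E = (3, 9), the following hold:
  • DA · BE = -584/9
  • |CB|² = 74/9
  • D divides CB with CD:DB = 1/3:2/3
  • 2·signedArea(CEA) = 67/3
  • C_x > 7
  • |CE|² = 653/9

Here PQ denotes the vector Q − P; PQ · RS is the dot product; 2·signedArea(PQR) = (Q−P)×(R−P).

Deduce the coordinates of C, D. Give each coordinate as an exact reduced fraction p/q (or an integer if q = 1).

1. C_x = 22/3  [line 17·x + 7·y + -409/3 = 0 ∩ |CB|² = 74/9]
2. C_y = 5/3  [line 17·x + 7·y + -409/3 = 0 ∩ |CB|² = 74/9]
   → C = (22/3, 5/3)
3. D_x = 71/9  [D divides CB with CD:DB = 1/3:2/3]
4. D_y = 22/9  [D divides CB with CD:DB = 1/3:2/3]
   → D = (71/9, 22/9)

C = (22/3, 5/3)
D = (71/9, 22/9)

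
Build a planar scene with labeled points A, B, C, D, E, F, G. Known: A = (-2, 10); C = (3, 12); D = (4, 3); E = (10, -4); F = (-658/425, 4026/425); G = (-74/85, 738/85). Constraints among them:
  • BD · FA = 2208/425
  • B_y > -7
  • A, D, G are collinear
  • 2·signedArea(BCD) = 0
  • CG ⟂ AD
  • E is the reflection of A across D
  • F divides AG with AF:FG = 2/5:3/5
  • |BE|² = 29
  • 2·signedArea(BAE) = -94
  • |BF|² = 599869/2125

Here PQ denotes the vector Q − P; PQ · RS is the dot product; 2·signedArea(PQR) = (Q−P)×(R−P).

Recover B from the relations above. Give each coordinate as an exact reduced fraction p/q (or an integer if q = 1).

1. B_x = 5  [2·signedArea(BCD) = 0 ∩ BD · FA = 2208/425]
2. B_y = -6  [2·signedArea(BCD) = 0 ∩ BD · FA = 2208/425]
   → B = (5, -6)

B = (5, -6)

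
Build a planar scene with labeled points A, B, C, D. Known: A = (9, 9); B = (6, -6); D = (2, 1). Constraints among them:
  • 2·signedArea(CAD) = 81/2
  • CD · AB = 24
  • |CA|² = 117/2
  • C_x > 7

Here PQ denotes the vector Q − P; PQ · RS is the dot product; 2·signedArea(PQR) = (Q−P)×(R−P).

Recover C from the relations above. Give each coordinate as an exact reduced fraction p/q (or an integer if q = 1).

1. C_x = 15/2  [2·signedArea(CAD) = 81/2 ∩ CD · AB = 24]
2. C_y = 3/2  [2·signedArea(CAD) = 81/2 ∩ CD · AB = 24]
   → C = (15/2, 3/2)

C = (15/2, 3/2)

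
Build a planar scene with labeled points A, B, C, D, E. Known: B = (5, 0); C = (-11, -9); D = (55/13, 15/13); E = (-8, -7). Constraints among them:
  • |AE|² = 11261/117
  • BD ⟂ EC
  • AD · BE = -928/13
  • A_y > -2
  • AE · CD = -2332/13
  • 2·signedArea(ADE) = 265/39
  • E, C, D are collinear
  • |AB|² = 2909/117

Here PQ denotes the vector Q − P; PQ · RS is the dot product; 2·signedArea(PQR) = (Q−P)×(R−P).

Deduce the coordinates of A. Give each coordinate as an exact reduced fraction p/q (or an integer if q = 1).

1. A_x = 16/39  [2·signedArea(ADE) = 265/39 ∩ AE · CD = -2332/13]
2. A_y = -76/39  [2·signedArea(ADE) = 265/39 ∩ AE · CD = -2332/13]
   → A = (16/39, -76/39)

A = (16/39, -76/39)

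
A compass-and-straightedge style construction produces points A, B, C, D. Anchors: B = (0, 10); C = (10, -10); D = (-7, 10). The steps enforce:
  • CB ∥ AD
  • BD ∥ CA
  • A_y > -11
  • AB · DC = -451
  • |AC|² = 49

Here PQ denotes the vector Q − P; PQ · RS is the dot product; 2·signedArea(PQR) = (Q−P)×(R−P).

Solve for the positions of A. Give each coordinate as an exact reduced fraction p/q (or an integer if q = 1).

A = (3, -10)

1. A_x = 3  [CB ∥ AD ∩ BD ∥ CA]
2. A_y = -10  [CB ∥ AD ∩ BD ∥ CA]
   → A = (3, -10)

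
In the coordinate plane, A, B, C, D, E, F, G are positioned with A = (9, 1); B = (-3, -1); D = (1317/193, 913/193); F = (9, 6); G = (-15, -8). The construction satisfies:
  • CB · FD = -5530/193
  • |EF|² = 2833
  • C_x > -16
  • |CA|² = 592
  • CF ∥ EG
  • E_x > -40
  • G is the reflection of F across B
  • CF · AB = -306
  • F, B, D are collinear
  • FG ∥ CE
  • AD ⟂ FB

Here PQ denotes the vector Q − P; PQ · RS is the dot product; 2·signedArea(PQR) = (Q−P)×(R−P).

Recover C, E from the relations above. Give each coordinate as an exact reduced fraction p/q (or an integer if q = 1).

C = (-15, -3)
E = (-39, -17)

1. C_x = -15  [CF · AB = -306 ∩ CB · FD = -5530/193]
2. C_y = -3  [CF · AB = -306 ∩ CB · FD = -5530/193]
   → C = (-15, -3)
3. E_x = -39  [CF ∥ EG ∩ FG ∥ CE]
4. E_y = -17  [CF ∥ EG ∩ FG ∥ CE]
   → E = (-39, -17)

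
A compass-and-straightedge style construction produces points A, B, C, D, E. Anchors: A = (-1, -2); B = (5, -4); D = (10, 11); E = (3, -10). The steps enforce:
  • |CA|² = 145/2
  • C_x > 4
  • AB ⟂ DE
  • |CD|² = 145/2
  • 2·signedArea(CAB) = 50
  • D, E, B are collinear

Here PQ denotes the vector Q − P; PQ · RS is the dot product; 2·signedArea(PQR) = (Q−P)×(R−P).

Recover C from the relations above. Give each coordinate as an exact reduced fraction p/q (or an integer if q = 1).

C = (9/2, 9/2)

1. C_x = 9/2  [line 2·x + 6·y + -36 = 0 ∩ |CA|² = 145/2]
2. C_y = 9/2  [line 2·x + 6·y + -36 = 0 ∩ |CA|² = 145/2]
   → C = (9/2, 9/2)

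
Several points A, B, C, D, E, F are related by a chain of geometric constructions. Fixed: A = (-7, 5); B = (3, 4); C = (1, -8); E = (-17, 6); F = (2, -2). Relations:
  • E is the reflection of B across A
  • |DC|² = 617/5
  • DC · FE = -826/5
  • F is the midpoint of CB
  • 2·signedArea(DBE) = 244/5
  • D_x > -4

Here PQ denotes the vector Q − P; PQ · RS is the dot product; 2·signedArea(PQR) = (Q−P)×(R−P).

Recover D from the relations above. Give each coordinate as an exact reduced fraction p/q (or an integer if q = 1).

D = (-17/5, 11/5)

1. D_x = -17/5  [2·signedArea(DBE) = 244/5 ∩ DC · FE = -826/5]
2. D_y = 11/5  [2·signedArea(DBE) = 244/5 ∩ DC · FE = -826/5]
   → D = (-17/5, 11/5)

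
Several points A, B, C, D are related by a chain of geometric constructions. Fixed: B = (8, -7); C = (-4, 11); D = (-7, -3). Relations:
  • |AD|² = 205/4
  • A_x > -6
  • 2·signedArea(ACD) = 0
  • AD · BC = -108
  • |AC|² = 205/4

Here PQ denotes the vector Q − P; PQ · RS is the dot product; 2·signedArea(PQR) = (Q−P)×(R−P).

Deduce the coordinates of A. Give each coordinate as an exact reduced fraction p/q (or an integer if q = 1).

A = (-11/2, 4)

1. A_x = -11/2  [2·signedArea(ACD) = 0 ∩ AD · BC = -108]
2. A_y = 4  [2·signedArea(ACD) = 0 ∩ AD · BC = -108]
   → A = (-11/2, 4)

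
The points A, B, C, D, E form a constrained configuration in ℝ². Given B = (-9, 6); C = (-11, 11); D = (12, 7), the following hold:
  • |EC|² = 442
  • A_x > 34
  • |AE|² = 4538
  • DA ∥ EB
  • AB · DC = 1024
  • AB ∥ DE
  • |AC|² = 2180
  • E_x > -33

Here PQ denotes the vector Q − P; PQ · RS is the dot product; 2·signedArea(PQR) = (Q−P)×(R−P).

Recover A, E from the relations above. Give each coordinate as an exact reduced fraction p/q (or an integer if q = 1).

A = (35, 3)
E = (-32, 10)

1. A_x = 35  [line 23·x + -4·y + -793 = 0 ∩ |AC|² = 2180]
2. A_y = 3  [line 23·x + -4·y + -793 = 0 ∩ |AC|² = 2180]
   → A = (35, 3)
3. E_x = -32  [DA ∥ EB ∩ AB ∥ DE]
4. E_y = 10  [DA ∥ EB ∩ AB ∥ DE]
   → E = (-32, 10)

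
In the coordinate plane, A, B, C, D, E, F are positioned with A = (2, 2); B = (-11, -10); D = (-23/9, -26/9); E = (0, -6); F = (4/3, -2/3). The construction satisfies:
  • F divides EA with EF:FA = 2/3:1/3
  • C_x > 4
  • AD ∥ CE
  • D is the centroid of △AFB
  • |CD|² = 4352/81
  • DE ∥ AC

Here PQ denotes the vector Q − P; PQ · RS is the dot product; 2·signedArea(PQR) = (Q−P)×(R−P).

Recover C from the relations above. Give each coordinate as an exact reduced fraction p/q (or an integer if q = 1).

1. C_x = 41/9  [AD ∥ CE ∩ DE ∥ AC]
2. C_y = -10/9  [AD ∥ CE ∩ DE ∥ AC]
   → C = (41/9, -10/9)

C = (41/9, -10/9)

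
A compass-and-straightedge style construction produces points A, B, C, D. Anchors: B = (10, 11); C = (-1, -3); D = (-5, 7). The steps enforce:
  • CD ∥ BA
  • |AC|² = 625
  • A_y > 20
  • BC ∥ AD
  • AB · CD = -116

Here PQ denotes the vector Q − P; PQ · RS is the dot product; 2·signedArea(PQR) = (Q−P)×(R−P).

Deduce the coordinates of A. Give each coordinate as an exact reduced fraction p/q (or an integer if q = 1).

1. A_x = 6  [BC ∥ AD ∩ CD ∥ BA]
2. A_y = 21  [BC ∥ AD ∩ CD ∥ BA]
   → A = (6, 21)

A = (6, 21)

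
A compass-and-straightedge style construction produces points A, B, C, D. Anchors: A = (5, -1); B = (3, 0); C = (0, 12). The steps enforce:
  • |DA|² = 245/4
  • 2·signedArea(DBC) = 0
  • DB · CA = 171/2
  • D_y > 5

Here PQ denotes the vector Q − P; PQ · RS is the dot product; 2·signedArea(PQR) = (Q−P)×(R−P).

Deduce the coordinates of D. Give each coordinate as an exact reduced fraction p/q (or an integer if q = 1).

1. D_x = 3/2  [2·signedArea(DBC) = 0 ∩ DB · CA = 171/2]
2. D_y = 6  [2·signedArea(DBC) = 0 ∩ DB · CA = 171/2]
   → D = (3/2, 6)

D = (3/2, 6)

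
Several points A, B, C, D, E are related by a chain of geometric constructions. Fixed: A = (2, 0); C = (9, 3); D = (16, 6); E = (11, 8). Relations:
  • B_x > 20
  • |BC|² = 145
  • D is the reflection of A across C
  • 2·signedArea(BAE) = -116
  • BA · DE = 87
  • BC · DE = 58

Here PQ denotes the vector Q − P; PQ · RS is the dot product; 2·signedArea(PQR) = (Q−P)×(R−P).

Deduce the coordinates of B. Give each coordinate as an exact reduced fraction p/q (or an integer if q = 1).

1. B_x = 21  [2·signedArea(BAE) = -116 ∩ BA · DE = 87]
2. B_y = 4  [2·signedArea(BAE) = -116 ∩ BA · DE = 87]
   → B = (21, 4)

B = (21, 4)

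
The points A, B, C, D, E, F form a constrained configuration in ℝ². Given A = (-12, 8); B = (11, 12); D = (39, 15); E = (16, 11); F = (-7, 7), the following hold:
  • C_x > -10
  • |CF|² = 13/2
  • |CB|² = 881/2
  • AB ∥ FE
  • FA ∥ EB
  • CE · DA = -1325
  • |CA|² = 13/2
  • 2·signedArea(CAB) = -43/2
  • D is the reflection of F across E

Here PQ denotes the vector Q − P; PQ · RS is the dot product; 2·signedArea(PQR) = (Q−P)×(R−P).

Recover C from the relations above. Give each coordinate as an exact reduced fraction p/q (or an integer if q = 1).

1. C_x = -19/2  [2·signedArea(CAB) = -43/2 ∩ CE · DA = -1325]
2. C_y = 15/2  [2·signedArea(CAB) = -43/2 ∩ CE · DA = -1325]
   → C = (-19/2, 15/2)

C = (-19/2, 15/2)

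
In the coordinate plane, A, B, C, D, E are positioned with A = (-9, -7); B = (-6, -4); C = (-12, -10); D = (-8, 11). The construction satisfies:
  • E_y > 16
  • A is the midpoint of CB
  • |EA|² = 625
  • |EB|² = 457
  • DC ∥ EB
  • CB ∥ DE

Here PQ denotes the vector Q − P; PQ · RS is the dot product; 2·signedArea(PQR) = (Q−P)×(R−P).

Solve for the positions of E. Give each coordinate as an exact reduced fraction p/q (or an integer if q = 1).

1. E_x = -2  [DC ∥ EB ∩ CB ∥ DE]
2. E_y = 17  [DC ∥ EB ∩ CB ∥ DE]
   → E = (-2, 17)

E = (-2, 17)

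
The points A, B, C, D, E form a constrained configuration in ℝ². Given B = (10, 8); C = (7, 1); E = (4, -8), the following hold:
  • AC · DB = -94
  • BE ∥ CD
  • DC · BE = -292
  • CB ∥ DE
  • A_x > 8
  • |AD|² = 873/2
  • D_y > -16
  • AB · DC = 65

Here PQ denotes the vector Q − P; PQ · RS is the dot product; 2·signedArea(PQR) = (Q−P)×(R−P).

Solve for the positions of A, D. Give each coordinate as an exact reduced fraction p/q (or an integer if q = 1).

A = (17/2, 9/2)
D = (1, -15)

1. D_x = 1  [CB ∥ DE ∩ BE ∥ CD]
2. D_y = -15  [CB ∥ DE ∩ BE ∥ CD]
   → D = (1, -15)
3. A_x = 17/2  [AC · DB = -94 ∩ AB · DC = 65]
4. A_y = 9/2  [AC · DB = -94 ∩ AB · DC = 65]
   → A = (17/2, 9/2)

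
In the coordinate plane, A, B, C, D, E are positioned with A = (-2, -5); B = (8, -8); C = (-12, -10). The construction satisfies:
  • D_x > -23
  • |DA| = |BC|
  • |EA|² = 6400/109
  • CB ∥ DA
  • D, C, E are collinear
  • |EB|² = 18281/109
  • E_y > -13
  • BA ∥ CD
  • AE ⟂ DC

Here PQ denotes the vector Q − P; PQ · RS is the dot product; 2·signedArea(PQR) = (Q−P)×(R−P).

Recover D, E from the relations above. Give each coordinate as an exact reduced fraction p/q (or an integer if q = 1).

D = (-22, -7)
E = (-458/109, -1345/109)

1. D_x = -22  [CB ∥ DA ∩ BA ∥ CD]
2. D_y = -7  [CB ∥ DA ∩ BA ∥ CD]
   → D = (-22, -7)
3. E_x = -458/109  [D, C, E are collinear ∩ AE ⟂ DC]
4. E_y = -1345/109  [D, C, E are collinear ∩ AE ⟂ DC]
   → E = (-458/109, -1345/109)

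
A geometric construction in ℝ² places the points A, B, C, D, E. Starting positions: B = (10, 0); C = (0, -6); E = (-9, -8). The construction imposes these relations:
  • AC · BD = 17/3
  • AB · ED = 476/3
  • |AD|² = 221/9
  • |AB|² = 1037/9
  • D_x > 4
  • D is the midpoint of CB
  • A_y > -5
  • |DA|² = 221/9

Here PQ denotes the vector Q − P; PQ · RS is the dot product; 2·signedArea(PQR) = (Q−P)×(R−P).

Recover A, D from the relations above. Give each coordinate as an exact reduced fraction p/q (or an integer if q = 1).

A = (1/3, -14/3)
D = (5, -3)

1. D_x = 5  [D is the midpoint of CB]
2. D_y = -3  [D is the midpoint of CB]
   → D = (5, -3)
3. A_x = 1/3  [AB · ED = 476/3 ∩ AC · BD = 17/3]
4. A_y = -14/3  [AB · ED = 476/3 ∩ AC · BD = 17/3]
   → A = (1/3, -14/3)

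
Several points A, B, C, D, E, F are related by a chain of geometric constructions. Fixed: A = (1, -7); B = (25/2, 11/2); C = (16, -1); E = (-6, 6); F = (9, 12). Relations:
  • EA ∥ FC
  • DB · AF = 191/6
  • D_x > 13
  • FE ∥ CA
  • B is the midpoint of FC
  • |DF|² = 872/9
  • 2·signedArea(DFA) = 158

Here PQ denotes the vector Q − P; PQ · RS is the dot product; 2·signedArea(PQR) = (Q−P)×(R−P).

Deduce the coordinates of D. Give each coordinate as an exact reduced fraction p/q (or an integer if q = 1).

D = (41/3, 10/3)

1. D_x = 41/3  [2·signedArea(DFA) = 158 ∩ DB · AF = 191/6]
2. D_y = 10/3  [2·signedArea(DFA) = 158 ∩ DB · AF = 191/6]
   → D = (41/3, 10/3)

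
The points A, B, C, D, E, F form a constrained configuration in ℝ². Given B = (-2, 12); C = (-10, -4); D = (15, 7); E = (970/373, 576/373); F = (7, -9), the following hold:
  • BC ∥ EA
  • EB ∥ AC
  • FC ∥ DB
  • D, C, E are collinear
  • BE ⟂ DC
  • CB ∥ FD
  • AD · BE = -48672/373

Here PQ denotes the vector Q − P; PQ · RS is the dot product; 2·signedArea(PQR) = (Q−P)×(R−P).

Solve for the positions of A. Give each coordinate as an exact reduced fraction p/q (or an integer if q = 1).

A = (-2014/373, -5392/373)

1. A_x = -2014/373  [EB ∥ AC ∩ BC ∥ EA]
2. A_y = -5392/373  [EB ∥ AC ∩ BC ∥ EA]
   → A = (-2014/373, -5392/373)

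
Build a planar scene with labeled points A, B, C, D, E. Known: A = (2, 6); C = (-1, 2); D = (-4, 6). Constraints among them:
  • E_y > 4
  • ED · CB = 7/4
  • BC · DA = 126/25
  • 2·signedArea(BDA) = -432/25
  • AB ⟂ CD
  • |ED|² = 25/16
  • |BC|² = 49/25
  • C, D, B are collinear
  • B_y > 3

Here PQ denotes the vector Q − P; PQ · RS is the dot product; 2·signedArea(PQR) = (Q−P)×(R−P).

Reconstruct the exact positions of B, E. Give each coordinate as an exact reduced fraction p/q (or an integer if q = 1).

1. B_x = -46/25  [C, D, B are collinear ∩ AB ⟂ CD]
2. B_y = 78/25  [C, D, B are collinear ∩ AB ⟂ CD]
   → B = (-46/25, 78/25)
3. E_x = -13/4  [line 21/25·x + -28/25·y + 833/100 = 0 ∩ |ED|² = 25/16]
4. E_y = 5  [line 21/25·x + -28/25·y + 833/100 = 0 ∩ |ED|² = 25/16]
   → E = (-13/4, 5)

B = (-46/25, 78/25)
E = (-13/4, 5)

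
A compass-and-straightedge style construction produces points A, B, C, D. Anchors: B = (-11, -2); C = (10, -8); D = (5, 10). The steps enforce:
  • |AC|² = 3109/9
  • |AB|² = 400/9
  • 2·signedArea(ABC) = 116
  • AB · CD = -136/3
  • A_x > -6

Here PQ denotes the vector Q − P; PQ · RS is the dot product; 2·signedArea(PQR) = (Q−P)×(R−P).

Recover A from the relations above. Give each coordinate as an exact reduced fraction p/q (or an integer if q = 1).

A = (-17/3, 2)

1. A_x = -17/3  [2·signedArea(ABC) = 116 ∩ AB · CD = -136/3]
2. A_y = 2  [2·signedArea(ABC) = 116 ∩ AB · CD = -136/3]
   → A = (-17/3, 2)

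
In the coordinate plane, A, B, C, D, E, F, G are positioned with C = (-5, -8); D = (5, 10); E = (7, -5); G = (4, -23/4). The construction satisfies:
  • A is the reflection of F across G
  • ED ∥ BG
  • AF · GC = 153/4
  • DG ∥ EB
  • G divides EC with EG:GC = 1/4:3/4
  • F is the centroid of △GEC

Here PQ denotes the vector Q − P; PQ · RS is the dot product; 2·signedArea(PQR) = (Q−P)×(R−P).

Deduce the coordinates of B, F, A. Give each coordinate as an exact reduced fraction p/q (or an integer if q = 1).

A = (6, -21/4)
B = (6, -83/4)
F = (2, -25/4)

1. B_x = 6  [ED ∥ BG ∩ DG ∥ EB]
2. B_y = -83/4  [ED ∥ BG ∩ DG ∥ EB]
   → B = (6, -83/4)
3. F_x = 2  [F is the centroid of △GEC]
4. F_y = -25/4  [F is the centroid of △GEC]
   → F = (2, -25/4)
5. A_x = 6  [A is the reflection of F across G]
6. A_y = -21/4  [A is the reflection of F across G]
   → A = (6, -21/4)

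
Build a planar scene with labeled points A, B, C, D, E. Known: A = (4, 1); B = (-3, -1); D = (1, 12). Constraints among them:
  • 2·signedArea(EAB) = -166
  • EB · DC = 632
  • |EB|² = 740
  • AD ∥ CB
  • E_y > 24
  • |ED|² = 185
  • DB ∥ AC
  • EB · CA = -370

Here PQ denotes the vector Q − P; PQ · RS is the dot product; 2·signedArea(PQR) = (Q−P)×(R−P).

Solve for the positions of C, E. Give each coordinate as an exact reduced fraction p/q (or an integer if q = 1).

C = (0, -12)
E = (5, 25)

1. C_x = 0  [AD ∥ CB ∩ DB ∥ AC]
2. C_y = -12  [AD ∥ CB ∩ DB ∥ AC]
   → C = (0, -12)
3. E_x = 5  [EB · CA = -370 ∩ 2·signedArea(EAB) = -166]
4. E_y = 25  [EB · CA = -370 ∩ 2·signedArea(EAB) = -166]
   → E = (5, 25)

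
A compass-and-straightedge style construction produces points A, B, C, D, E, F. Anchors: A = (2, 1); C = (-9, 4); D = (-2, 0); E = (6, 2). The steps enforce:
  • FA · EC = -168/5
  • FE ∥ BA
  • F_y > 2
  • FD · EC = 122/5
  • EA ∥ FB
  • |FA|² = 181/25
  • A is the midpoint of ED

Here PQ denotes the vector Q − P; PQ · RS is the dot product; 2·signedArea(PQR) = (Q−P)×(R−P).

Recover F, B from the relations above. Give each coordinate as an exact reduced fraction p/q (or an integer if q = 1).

1. F_x = 0  [line 15·x + -2·y + 28/5 = 0 ∩ |FA|² = 181/25]
2. F_y = 14/5  [line 15·x + -2·y + 28/5 = 0 ∩ |FA|² = 181/25]
   → F = (0, 14/5)
3. B_x = -4  [FE ∥ BA ∩ EA ∥ FB]
4. B_y = 9/5  [FE ∥ BA ∩ EA ∥ FB]
   → B = (-4, 9/5)

B = (-4, 9/5)
F = (0, 14/5)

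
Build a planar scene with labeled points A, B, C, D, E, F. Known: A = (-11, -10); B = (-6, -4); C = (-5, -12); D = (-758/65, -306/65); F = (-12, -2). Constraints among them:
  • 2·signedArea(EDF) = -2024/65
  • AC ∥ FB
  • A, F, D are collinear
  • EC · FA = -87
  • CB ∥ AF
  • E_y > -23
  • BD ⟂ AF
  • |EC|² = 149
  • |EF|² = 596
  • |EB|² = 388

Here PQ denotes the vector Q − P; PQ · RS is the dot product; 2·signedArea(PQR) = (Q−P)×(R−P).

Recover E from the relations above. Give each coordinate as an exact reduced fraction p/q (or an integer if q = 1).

E = (2, -22)

1. E_x = 2  [EC · FA = -87 ∩ 2·signedArea(EDF) = -2024/65]
2. E_y = -22  [EC · FA = -87 ∩ 2·signedArea(EDF) = -2024/65]
   → E = (2, -22)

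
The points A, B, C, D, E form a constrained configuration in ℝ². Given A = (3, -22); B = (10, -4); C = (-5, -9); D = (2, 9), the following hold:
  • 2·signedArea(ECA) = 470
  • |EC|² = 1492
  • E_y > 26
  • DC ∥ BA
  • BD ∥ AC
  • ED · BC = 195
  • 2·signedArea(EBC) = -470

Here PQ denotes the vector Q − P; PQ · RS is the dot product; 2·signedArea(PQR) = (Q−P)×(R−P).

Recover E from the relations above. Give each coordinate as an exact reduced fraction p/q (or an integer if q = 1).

1. E_x = 9  [2·signedArea(ECA) = 470 ∩ 2·signedArea(EBC) = -470]
2. E_y = 27  [2·signedArea(ECA) = 470 ∩ 2·signedArea(EBC) = -470]
   → E = (9, 27)

E = (9, 27)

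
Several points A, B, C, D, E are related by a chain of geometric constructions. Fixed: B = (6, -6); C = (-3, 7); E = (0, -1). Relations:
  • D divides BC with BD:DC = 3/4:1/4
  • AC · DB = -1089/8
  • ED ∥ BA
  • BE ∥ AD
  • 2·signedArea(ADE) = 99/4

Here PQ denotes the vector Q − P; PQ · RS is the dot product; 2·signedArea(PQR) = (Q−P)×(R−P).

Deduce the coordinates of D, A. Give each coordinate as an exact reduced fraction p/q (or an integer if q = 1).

A = (21/4, -5/4)
D = (-3/4, 15/4)

1. D_x = -3/4  [D divides BC with BD:DC = 3/4:1/4]
2. D_y = 15/4  [D divides BC with BD:DC = 3/4:1/4]
   → D = (-3/4, 15/4)
3. A_x = 21/4  [BE ∥ AD ∩ ED ∥ BA]
4. A_y = -5/4  [BE ∥ AD ∩ ED ∥ BA]
   → A = (21/4, -5/4)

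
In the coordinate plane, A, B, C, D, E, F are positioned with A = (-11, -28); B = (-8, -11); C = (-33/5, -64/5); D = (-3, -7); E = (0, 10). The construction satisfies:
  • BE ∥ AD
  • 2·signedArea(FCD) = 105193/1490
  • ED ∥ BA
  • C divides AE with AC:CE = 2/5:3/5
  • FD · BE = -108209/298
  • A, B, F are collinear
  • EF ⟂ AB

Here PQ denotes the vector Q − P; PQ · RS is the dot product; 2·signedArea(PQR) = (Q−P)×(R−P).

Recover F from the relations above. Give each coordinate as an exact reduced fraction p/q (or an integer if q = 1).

F = (-1241/298, 3199/298)

1. F_x = -1241/298  [A, B, F are collinear ∩ EF ⟂ AB]
2. F_y = 3199/298  [A, B, F are collinear ∩ EF ⟂ AB]
   → F = (-1241/298, 3199/298)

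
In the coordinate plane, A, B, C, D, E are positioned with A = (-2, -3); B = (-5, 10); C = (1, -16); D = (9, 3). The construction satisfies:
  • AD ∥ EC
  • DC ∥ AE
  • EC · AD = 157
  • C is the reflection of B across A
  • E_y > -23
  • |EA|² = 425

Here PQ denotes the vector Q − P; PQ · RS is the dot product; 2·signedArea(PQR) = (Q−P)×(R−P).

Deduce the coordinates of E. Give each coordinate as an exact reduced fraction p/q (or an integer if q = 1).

1. E_x = -10  [AD ∥ EC ∩ DC ∥ AE]
2. E_y = -22  [AD ∥ EC ∩ DC ∥ AE]
   → E = (-10, -22)

E = (-10, -22)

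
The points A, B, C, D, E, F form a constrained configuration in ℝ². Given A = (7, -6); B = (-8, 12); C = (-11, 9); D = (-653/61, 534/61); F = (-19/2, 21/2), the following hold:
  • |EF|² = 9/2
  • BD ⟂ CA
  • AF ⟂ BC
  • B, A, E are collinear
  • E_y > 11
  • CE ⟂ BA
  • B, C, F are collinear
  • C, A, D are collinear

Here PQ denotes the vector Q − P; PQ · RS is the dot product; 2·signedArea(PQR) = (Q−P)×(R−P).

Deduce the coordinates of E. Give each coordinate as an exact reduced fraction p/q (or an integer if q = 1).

1. E_x = -473/61  [B, A, E are collinear ∩ CE ⟂ BA]
2. E_y = 714/61  [B, A, E are collinear ∩ CE ⟂ BA]
   → E = (-473/61, 714/61)

E = (-473/61, 714/61)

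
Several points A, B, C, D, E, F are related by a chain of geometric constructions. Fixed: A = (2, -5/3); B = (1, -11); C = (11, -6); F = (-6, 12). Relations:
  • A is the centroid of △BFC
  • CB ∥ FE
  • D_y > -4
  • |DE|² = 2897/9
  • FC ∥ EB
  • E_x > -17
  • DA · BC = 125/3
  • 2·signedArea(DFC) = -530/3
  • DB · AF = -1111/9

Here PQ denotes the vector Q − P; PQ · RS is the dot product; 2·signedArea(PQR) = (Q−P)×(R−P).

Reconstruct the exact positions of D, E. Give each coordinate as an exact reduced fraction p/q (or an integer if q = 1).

D = (-4/3, -10/3)
E = (-16, 7)

1. D_x = -4/3  [DA · BC = 125/3 ∩ DB · AF = -1111/9]
2. D_y = -10/3  [DA · BC = 125/3 ∩ DB · AF = -1111/9]
   → D = (-4/3, -10/3)
3. E_x = -16  [FC ∥ EB ∩ CB ∥ FE]
4. E_y = 7  [FC ∥ EB ∩ CB ∥ FE]
   → E = (-16, 7)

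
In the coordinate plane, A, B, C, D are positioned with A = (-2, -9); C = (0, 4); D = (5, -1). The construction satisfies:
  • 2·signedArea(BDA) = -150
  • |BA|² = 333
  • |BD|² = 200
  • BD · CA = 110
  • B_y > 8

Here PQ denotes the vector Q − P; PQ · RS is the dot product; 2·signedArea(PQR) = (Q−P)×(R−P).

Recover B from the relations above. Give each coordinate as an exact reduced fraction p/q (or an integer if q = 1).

1. B_x = -5  [2·signedArea(BDA) = -150 ∩ BD · CA = 110]
2. B_y = 9  [2·signedArea(BDA) = -150 ∩ BD · CA = 110]
   → B = (-5, 9)

B = (-5, 9)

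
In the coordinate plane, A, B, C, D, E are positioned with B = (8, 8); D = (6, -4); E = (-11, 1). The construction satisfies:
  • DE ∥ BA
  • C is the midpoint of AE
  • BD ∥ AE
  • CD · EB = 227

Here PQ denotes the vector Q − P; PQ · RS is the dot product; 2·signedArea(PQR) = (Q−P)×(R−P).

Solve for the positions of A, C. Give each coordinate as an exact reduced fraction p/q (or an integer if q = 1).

A = (-9, 13)
C = (-10, 7)

1. A_x = -9  [BD ∥ AE ∩ DE ∥ BA]
2. A_y = 13  [BD ∥ AE ∩ DE ∥ BA]
   → A = (-9, 13)
3. C_x = -10  [C is the midpoint of AE]
4. C_y = 7  [C is the midpoint of AE]
   → C = (-10, 7)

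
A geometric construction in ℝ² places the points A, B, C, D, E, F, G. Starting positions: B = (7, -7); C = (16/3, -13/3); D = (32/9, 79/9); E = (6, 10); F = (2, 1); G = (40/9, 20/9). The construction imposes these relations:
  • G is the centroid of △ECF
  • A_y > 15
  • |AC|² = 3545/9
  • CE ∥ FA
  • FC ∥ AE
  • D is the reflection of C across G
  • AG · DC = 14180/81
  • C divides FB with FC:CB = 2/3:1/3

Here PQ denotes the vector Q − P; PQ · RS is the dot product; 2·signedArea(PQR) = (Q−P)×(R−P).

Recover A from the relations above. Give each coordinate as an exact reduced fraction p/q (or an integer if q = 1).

A = (8/3, 46/3)

1. A_x = 8/3  [FC ∥ AE ∩ CE ∥ FA]
2. A_y = 46/3  [FC ∥ AE ∩ CE ∥ FA]
   → A = (8/3, 46/3)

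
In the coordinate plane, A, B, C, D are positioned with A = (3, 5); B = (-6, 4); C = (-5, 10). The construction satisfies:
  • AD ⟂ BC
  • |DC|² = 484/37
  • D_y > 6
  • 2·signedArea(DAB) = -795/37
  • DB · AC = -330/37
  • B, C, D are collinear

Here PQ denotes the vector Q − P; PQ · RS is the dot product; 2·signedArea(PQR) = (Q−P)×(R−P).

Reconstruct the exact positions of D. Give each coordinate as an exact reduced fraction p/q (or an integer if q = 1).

D = (-207/37, 238/37)

1. D_x = -207/37  [B, C, D are collinear ∩ AD ⟂ BC]
2. D_y = 238/37  [B, C, D are collinear ∩ AD ⟂ BC]
   → D = (-207/37, 238/37)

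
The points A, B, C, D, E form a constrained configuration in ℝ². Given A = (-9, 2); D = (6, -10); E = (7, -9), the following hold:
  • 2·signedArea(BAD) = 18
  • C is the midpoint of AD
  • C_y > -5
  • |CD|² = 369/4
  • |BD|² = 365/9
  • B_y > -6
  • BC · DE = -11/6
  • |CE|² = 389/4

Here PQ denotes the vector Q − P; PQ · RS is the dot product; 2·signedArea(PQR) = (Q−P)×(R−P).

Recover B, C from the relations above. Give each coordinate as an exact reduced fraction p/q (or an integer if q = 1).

B = (5/3, -16/3)
C = (-3/2, -4)

1. B_x = 5/3  [line 12·x + 15·y + 60 = 0 ∩ |BD|² = 365/9]
2. B_y = -16/3  [line 12·x + 15·y + 60 = 0 ∩ |BD|² = 365/9]
   → B = (5/3, -16/3)
3. C_x = -3/2  [BC · DE = -11/6 ∩ C is the midpoint of AD]
4. C_y = -4  [BC · DE = -11/6 ∩ C is the midpoint of AD]
   → C = (-3/2, -4)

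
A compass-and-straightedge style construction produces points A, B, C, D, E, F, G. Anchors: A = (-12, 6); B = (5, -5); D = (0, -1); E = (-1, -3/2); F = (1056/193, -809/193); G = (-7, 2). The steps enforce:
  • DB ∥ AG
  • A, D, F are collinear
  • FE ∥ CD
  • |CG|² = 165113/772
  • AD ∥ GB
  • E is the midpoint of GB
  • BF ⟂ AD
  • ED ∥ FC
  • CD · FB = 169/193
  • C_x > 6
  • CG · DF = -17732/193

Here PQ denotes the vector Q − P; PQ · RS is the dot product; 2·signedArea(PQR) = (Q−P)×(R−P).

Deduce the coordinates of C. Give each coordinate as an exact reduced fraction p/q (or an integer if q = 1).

C = (1249/193, -1425/386)

1. C_x = 1249/193  [FE ∥ CD ∩ ED ∥ FC]
2. C_y = -1425/386  [FE ∥ CD ∩ ED ∥ FC]
   → C = (1249/193, -1425/386)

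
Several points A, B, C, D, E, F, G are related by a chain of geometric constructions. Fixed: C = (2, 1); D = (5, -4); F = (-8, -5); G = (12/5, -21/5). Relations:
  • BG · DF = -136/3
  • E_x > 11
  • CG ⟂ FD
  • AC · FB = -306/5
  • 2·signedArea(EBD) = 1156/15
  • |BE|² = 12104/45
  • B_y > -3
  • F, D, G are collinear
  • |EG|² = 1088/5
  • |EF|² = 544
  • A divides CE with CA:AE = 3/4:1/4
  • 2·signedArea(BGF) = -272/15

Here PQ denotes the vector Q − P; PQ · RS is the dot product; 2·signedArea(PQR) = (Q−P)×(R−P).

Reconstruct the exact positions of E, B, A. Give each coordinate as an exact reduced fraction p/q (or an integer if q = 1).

A = (19/2, 11/2)
B = (-6/5, -41/15)
E = (12, 7)

1. B_x = -6/5  [2·signedArea(BGF) = -272/15 ∩ BG · DF = -136/3]
2. B_y = -41/15  [2·signedArea(BGF) = -272/15 ∩ BG · DF = -136/3]
   → B = (-6/5, -41/15)
3. E_x = 12  [line 19/15·x + 31/5·y + -293/5 = 0 ∩ |EF|² = 544]
4. E_y = 7  [line 19/15·x + 31/5·y + -293/5 = 0 ∩ |EF|² = 544]
   → E = (12, 7)
5. A_x = 19/2  [A divides CE with CA:AE = 3/4:1/4]
6. A_y = 11/2  [A divides CE with CA:AE = 3/4:1/4]
   → A = (19/2, 11/2)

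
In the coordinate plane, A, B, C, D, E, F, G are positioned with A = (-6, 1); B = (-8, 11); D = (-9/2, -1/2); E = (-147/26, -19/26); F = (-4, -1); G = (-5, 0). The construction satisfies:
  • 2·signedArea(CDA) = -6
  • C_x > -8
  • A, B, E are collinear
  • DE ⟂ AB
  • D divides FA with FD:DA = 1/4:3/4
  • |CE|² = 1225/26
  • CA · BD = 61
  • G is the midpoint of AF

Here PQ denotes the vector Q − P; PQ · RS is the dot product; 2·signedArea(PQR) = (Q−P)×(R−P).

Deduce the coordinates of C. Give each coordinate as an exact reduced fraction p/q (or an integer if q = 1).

1. C_x = -7  [2·signedArea(CDA) = -6 ∩ CA · BD = 61]
2. C_y = 6  [2·signedArea(CDA) = -6 ∩ CA · BD = 61]
   → C = (-7, 6)

C = (-7, 6)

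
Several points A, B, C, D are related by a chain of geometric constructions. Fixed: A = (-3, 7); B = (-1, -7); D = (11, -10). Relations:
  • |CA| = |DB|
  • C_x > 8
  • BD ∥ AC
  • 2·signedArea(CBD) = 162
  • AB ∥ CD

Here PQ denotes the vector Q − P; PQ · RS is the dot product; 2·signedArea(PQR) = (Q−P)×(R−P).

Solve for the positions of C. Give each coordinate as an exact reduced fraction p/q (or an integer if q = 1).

1. C_x = 9  [AB ∥ CD ∩ BD ∥ AC]
2. C_y = 4  [AB ∥ CD ∩ BD ∥ AC]
   → C = (9, 4)

C = (9, 4)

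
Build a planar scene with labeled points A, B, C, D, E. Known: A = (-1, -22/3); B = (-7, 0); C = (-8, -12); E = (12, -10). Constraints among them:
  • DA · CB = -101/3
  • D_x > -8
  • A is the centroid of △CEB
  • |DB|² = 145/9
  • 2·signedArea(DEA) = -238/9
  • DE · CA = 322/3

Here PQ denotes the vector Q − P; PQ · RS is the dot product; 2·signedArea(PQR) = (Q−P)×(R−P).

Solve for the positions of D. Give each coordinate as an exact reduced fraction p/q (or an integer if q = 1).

D = (-22/3, -4)

1. D_x = -22/3  [DA · CB = -101/3 ∩ DE · CA = 322/3]
2. D_y = -4  [DA · CB = -101/3 ∩ DE · CA = 322/3]
   → D = (-22/3, -4)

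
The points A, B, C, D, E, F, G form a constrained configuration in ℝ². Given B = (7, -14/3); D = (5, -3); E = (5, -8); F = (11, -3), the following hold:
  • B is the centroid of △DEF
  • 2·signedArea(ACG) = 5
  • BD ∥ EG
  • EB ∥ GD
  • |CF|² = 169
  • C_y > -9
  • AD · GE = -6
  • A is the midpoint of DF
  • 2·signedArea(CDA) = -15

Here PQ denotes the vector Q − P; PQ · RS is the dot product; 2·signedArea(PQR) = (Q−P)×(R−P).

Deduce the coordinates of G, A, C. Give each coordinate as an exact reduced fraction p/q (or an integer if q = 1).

1. G_x = 3  [EB ∥ GD ∩ BD ∥ EG]
2. G_y = -19/3  [EB ∥ GD ∩ BD ∥ EG]
   → G = (3, -19/3)
3. A_x = 8  [A is the midpoint of DF]
4. A_y = -3  [A is the midpoint of DF]
   → A = (8, -3)
5. C_x = -1  [2·signedArea(CDA) = -15 ∩ 2·signedArea(ACG) = 5]
6. C_y = -8  [2·signedArea(CDA) = -15 ∩ 2·signedArea(ACG) = 5]
   → C = (-1, -8)

A = (8, -3)
C = (-1, -8)
G = (3, -19/3)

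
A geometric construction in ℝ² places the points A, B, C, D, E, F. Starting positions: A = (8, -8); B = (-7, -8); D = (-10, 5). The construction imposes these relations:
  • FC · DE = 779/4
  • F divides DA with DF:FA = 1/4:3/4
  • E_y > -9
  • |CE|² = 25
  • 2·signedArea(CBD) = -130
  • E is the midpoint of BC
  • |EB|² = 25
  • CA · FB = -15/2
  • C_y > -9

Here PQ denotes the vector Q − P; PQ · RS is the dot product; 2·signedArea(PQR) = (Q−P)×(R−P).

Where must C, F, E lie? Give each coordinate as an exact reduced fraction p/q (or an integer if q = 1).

1. F_x = -11/2  [F divides DA with DF:FA = 1/4:3/4]
2. F_y = 7/4  [F divides DA with DF:FA = 1/4:3/4]
   → F = (-11/2, 7/4)
3. C_x = 3  [2·signedArea(CBD) = -130 ∩ CA · FB = -15/2]
4. C_y = -8  [2·signedArea(CBD) = -130 ∩ CA · FB = -15/2]
   → C = (3, -8)
5. E_x = -2  [E is the midpoint of BC]
6. E_y = -8  [E is the midpoint of BC]
   → E = (-2, -8)

C = (3, -8)
E = (-2, -8)
F = (-11/2, 7/4)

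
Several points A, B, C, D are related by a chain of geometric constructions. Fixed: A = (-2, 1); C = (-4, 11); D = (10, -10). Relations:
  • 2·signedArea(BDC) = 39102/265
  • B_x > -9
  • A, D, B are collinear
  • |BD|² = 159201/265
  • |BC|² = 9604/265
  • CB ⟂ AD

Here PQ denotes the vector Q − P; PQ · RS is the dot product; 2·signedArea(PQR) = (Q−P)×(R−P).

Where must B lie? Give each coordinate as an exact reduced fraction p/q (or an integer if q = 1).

B = (-2138/265, 1739/265)

1. B_x = -2138/265  [A, D, B are collinear ∩ CB ⟂ AD]
2. B_y = 1739/265  [A, D, B are collinear ∩ CB ⟂ AD]
   → B = (-2138/265, 1739/265)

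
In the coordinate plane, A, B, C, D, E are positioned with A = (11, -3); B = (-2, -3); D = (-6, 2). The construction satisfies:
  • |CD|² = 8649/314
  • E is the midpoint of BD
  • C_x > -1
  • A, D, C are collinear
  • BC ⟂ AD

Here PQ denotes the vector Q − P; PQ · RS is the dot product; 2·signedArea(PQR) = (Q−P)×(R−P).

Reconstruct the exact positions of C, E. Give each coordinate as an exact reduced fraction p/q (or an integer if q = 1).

1. C_x = -303/314  [A, D, C are collinear ∩ BC ⟂ AD]
2. C_y = 163/314  [A, D, C are collinear ∩ BC ⟂ AD]
   → C = (-303/314, 163/314)
3. E_x = -4  [E is the midpoint of BD]
4. E_y = -1/2  [E is the midpoint of BD]
   → E = (-4, -1/2)

C = (-303/314, 163/314)
E = (-4, -1/2)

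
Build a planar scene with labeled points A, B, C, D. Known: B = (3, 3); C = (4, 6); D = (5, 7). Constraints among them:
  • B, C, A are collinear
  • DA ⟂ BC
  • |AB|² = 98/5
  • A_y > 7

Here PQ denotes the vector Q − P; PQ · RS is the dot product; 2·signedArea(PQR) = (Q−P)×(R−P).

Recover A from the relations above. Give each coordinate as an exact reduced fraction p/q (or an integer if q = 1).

1. A_x = 22/5  [B, C, A are collinear ∩ DA ⟂ BC]
2. A_y = 36/5  [B, C, A are collinear ∩ DA ⟂ BC]
   → A = (22/5, 36/5)

A = (22/5, 36/5)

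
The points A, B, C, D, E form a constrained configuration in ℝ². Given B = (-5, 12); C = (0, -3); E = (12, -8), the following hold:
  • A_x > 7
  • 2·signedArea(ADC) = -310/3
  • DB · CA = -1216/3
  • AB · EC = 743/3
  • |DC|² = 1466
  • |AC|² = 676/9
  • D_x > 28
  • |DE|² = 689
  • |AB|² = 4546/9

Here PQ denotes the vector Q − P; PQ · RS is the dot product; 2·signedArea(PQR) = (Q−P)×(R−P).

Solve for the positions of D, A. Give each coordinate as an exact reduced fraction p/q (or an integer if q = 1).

1. A_x = 8  [line 12·x + -5·y + -383/3 = 0 ∩ |AC|² = 676/9]
2. A_y = -19/3  [line 12·x + -5·y + -383/3 = 0 ∩ |AC|² = 676/9]
   → A = (8, -19/3)
3. D_x = 29  [DB · CA = -1216/3 ∩ 2·signedArea(ADC) = -310/3]
4. D_y = -28  [DB · CA = -1216/3 ∩ 2·signedArea(ADC) = -310/3]
   → D = (29, -28)

A = (8, -19/3)
D = (29, -28)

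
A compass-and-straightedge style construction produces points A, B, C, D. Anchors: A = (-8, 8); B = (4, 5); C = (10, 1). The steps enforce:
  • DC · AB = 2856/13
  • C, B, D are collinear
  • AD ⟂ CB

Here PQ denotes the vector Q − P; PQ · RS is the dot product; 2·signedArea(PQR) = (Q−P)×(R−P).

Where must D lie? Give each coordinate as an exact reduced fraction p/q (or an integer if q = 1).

D = (-74/13, 149/13)

1. D_x = -74/13  [C, B, D are collinear ∩ AD ⟂ CB]
2. D_y = 149/13  [C, B, D are collinear ∩ AD ⟂ CB]
   → D = (-74/13, 149/13)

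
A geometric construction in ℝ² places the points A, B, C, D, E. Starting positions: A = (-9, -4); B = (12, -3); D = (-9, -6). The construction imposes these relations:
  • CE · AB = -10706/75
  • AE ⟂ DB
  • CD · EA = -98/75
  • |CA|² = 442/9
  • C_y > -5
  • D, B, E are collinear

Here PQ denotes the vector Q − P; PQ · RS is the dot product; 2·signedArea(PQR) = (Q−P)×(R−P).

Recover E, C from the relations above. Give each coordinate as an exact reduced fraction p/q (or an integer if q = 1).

C = (-2, -13/3)
E = (-218/25, -149/25)

1. E_x = -218/25  [D, B, E are collinear ∩ AE ⟂ DB]
2. E_y = -149/25  [D, B, E are collinear ∩ AE ⟂ DB]
   → E = (-218/25, -149/25)
3. C_x = -2  [CD · EA = -98/75 ∩ CE · AB = -10706/75]
4. C_y = -13/3  [CD · EA = -98/75 ∩ CE · AB = -10706/75]
   → C = (-2, -13/3)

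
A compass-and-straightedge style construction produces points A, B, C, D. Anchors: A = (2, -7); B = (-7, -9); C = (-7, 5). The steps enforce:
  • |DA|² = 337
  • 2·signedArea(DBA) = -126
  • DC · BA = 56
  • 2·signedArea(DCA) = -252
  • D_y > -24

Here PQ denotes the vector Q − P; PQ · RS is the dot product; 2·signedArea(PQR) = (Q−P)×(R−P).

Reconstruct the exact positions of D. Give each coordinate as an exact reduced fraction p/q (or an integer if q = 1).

1. D_x = -7  [2·signedArea(DCA) = -252 ∩ DC · BA = 56]
2. D_y = -23  [2·signedArea(DCA) = -252 ∩ DC · BA = 56]
   → D = (-7, -23)

D = (-7, -23)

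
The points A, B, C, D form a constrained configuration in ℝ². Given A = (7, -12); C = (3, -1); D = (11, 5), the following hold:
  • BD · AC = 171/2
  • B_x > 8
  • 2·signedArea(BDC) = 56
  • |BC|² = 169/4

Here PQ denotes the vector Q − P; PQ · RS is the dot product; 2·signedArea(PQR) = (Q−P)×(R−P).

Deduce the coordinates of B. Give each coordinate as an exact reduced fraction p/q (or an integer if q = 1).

B = (9, -7/2)

1. B_x = 9  [BD · AC = 171/2 ∩ 2·signedArea(BDC) = 56]
2. B_y = -7/2  [BD · AC = 171/2 ∩ 2·signedArea(BDC) = 56]
   → B = (9, -7/2)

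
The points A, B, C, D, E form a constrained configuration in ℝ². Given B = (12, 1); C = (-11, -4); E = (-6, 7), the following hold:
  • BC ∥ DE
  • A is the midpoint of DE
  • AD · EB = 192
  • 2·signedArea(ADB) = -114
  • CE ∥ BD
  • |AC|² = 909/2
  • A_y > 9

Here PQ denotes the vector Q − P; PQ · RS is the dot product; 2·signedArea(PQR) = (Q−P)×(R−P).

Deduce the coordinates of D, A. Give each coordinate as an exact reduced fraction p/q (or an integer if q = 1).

A = (11/2, 19/2)
D = (17, 12)

1. D_x = 17  [BC ∥ DE ∩ CE ∥ BD]
2. D_y = 12  [BC ∥ DE ∩ CE ∥ BD]
   → D = (17, 12)
3. A_x = 11/2  [A is the midpoint of DE]
4. A_y = 19/2  [A is the midpoint of DE]
   → A = (11/2, 19/2)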